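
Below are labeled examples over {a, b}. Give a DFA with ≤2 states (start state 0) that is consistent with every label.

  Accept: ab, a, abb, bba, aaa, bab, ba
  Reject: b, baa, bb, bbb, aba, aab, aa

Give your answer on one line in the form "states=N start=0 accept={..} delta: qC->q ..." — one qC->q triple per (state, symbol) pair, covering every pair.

states=2 start=0 accept={1} delta: 0a->1 0b->0 1a->0 1b->1

State merging on the prefix tree: take the shortest (then alphabetical) example prefix whose next move is undefined and point that move at state 0, else 1, else 2, ...; a target is out if some Accept/Reject pair would then sit in one state with the same input left (inseparable). If every existing state is out, open a new one.
a: 0a undefined. 0a->0: no, ab/b meet in 0 with "b" left. Open state 1: 0a->1.
b: 0b undefined. 0b->0: ok.
aa: 1a undefined. 1a->0: ok.
ab: 1b undefined. 1b->0: no, ab/b meet in 0. 1b->1: ok.
All examples now run through 2 states with every (state, symbol) defined. Accept strings end in {1}, Reject strings end in {0}; accept={1}.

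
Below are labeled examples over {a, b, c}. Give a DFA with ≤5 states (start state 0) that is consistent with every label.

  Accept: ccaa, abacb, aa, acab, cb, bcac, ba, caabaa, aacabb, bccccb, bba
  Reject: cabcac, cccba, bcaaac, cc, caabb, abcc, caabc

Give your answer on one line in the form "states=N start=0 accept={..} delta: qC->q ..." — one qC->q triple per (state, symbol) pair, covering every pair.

Fold the examples into a partial DFA from state 0: repeatedly fix the first undefined (state, symbol) met by the shortest-then-alphabetical prefix, trying targets in increasing order and rejecting any under which an Accept and a Reject string meet in one state with the same remainder; add a state when all current targets are rejected. Accepting states are where Accept strings end.
a: 0a undefined. 0a->0: ok.
b: 0b undefined. 0b->0: ok.
c: 0c undefined. 0c->0: no, ccaa/cabcac meet in 0. Open state 1: 0c->1.
ca: 1a undefined. 1a->0: no, aa/caabb meet in 0. 1a->1: no, bcac/bcaaac meet in 1 with "c" left. Open state 2: 1a->2.
cb: 1b undefined. 1b->0: ok.
cc: 1c undefined. 1c->0: no, ccaa/cccba meet in 0. 1c->1: no, abacb/cccba meet in 0. 1c->2: ok.
caa: 2a undefined. 2a->0: no, ccaa/caabb meet in 0. 2a->1: no, ccaa/cc meet in 2. 2a->2: no, ccaa/cc meet in 2. Open state 3: 2a->3.
cab: 2b undefined. 2b->0: no, bcac/cabcac meet in 2 with "c" left. 2b->1: ok.
ccc: 2c undefined. 2c->0: no, abacb/cccba meet in 0. 2c->1: no, abacb/cccba meet in 0. 2c->2: no, bcac/cccba meet in 2. 2c->3: ok.
caab: 3b undefined. 3b->0: no, abacb/cccba meet in 0. 3b->1: no, abacb/caabb meet in 0. 3b->2: no, acab/caabb meet in 1. 3b->3: no, ccaa/cccba meet in 3 with "a" left. Open state 4: 3b->4.
ccaa: 3a undefined. 3a->0: no, acab/bcaaac meet in 1. 3a->1: ok.
bcccc: 3c undefined. 3c->0: no, abacb/cabcac meet in 0. 3c->1: no, ccaa/cabcac meet in 1. 3c->2: ok.
caaba: 4a undefined. 4a->0: no, abacb/cccba meet in 0. 4a->1: no, ccaa/cccba meet in 1. 4a->2: ok.
caabb: 4b undefined. 4b->0: no, abacb/caabb meet in 0. 4b->1: no, ccaa/caabb meet in 1. 4b->2: ok.
caabc: 4c undefined. 4c->0: no, abacb/caabc meet in 0. 4c->1: no, ccaa/caabc meet in 1. 4c->2: ok.
All examples now run through 5 states with every (state, symbol) defined. Accept strings end in {0,1,3}, Reject strings end in {2}; accept={0,1,3}.

states=5 start=0 accept={0,1,3} delta: 0a->0 0b->0 0c->1 1a->2 1b->0 1c->2 2a->3 2b->1 2c->3 3a->1 3b->4 3c->2 4a->2 4b->2 4c->2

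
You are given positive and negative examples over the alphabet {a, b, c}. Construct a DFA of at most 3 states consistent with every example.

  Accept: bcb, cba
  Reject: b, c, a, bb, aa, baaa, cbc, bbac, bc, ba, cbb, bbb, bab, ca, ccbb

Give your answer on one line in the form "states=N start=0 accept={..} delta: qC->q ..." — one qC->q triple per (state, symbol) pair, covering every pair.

states=3 start=0 accept={2} delta: 0a->0 0b->0 0c->1 1a->0 1b->2 1c->0 2a->2 2b->0 2c->0

State merging on the prefix tree: take the shortest (then alphabetical) example prefix whose next move is undefined and point that move at state 0, else 1, else 2, ...; a target is out if some Accept/Reject pair would then sit in one state with the same input left (inseparable). If every existing state is out, open a new one.
a: 0a undefined. 0a->0: ok.
b: 0b undefined. 0b->0: ok.
c: 0c undefined. 0c->0: no, bcb/b meet in 0. Open state 1: 0c->1.
ca: 1a undefined. 1a->0: ok.
cb: 1b undefined. 1b->0: no, bcb/b meet in 0. 1b->1: no, bcb/c meet in 1. Open state 2: 1b->2.
cc: 1c undefined. 1c->0: ok.
cba: 2a undefined. 2a->0: no, cba/b meet in 0. 2a->1: no, cba/c meet in 1. 2a->2: ok.
cbb: 2b undefined. 2b->0: ok.
cbc: 2c undefined. 2c->0: ok.
All examples now run through 3 states with every (state, symbol) defined. Accept strings end in {2}, Reject strings end in {0,1}; accept={2}.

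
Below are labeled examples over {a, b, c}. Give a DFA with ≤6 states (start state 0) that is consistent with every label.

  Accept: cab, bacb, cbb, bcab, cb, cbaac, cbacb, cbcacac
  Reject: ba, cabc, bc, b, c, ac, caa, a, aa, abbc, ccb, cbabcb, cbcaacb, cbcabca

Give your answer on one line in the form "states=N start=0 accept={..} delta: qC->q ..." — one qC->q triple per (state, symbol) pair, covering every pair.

Fold the examples into a partial DFA from state 0: repeatedly fix the first undefined (state, symbol) met by the shortest-then-alphabetical prefix, trying targets in increasing order and rejecting any under which an Accept and a Reject string meet in one state with the same remainder; add a state when all current targets are rejected. Accepting states are where Accept strings end.
a: 0a undefined. 0a->0: ok.
b: 0b undefined. 0b->0: ok.
c: 0c undefined. 0c->0: no, cab/ba meet in 0. Open state 1: 0c->1.
ca: 1a undefined. 1a->0: no, cab/ba meet in 0. 1a->1: ok.
cb: 1b undefined. 1b->0: no, cab/ba meet in 0. 1b->1: no, cab/bc meet in 1. Open state 2: 1b->2.
cc: 1c undefined. 1c->0: ok.
cba: 2a undefined. 2a->0: no, cab/cbabcb meet in 2. 2a->1: no, cbaac/ba meet in 0. 2a->2: no, cbaac/cabc meet in 2 with "c" left. Open state 3: 2a->3.
cbb: 2b undefined. 2b->0: no, cbb/ba meet in 0. 2b->1: no, cbb/bc meet in 1. 2b->2: ok.
cbc: 2c undefined. 2c->0: no, cab/cbcaacb meet in 2. 2c->1: no, cbcacac/cabc meet in 1. 2c->2: no, cab/cabc meet in 2. 2c->3: ok.
cbaa: 3a undefined. 3a->0: no, cab/cbcaacb meet in 2. 3a->1: no, cbaac/ba meet in 0. 3a->2: no, cab/cbcabca meet in 2. 3a->3: no, cbacb/cbcaacb meet in 3 with "cb" left. Open state 4: 3a->4.
cbab: 3b undefined. 3b->0: no, cab/cbabcb meet in 2. 3b->1: ok.
cbac: 3c undefined. 3c->0: no, cbacb/ba meet in 0. 3c->1: ok.
cbaac: 4c undefined. 4c->0: no, cbaac/ba meet in 0. 4c->1: no, cbaac/bc meet in 1. 4c->2: no, cbcacac/bc meet in 1. 4c->3: no, cbaac/cabc meet in 3. 4c->4: ok.
cbcaa: 4a undefined. 4a->0: no, cab/cbcaacb meet in 2. 4a->1: no, cbcacac/ba meet in 0. 4a->2: no, cbcacac/cabc meet in 3. 4a->3: no, cab/cbcaacb meet in 2. 4a->4: ok.
cbcab: 4b undefined. 4b->0: ok.
All examples now run through 5 states with every (state, symbol) defined. Accept strings end in {2,4}, Reject strings end in {0,1,3}; accept={2,4}.

states=5 start=0 accept={2,4} delta: 0a->0 0b->0 0c->1 1a->1 1b->2 1c->0 2a->3 2b->2 2c->3 3a->4 3b->1 3c->1 4a->4 4b->0 4c->4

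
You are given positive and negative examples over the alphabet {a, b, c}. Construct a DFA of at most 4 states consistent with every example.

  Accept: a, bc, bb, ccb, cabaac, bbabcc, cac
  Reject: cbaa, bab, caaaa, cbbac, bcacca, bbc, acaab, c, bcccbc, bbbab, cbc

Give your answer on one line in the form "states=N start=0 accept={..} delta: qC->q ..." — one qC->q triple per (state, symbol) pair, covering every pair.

Fold the examples into a partial DFA from state 0: repeatedly fix the first undefined (state, symbol) met by the shortest-then-alphabetical prefix, trying targets in increasing order and rejecting any under which an Accept and a Reject string meet in one state with the same remainder; add a state when all current targets are rejected. Accepting states are where Accept strings end.
a: 0a undefined. 0a->0: ok.
b: 0b undefined. 0b->0: no, a/bab meet in 0. Open state 1: 0b->1.
c: 0c undefined. 0c->0: no, a/caaaa meet in 0. 0c->1: ok.
ba: 1a undefined. 1a->0: no, a/caaaa meet in 0. 1a->1: no, bb/bab meet in 1 with "b" left. Open state 2: 1a->2.
bb: 1b undefined. 1b->0: no, a/cbaa meet in 0. 1b->1: no, bc/bbc meet in 1 with "c" left. 1b->2: no, cac/bbc meet in 2 with "c" left. Open state 3: 1b->3.
bc: 1c undefined. 1c->0: no, a/bcacca meet in 0. 1c->1: no, bc/c meet in 1. 1c->2: no, ccb/bab meet in 2 with "b" left. 1c->3: ok.
bab: 2b undefined. 2b->0: no, a/bab meet in 0. 2b->1: ok.
bba: 3a undefined. 3a->0: no, a/cbaa meet in 0. 3a->1: ok.
bbb: 3b undefined. 3b->0: ok.
bbc: 3c undefined. 3c->0: no, a/bcacca meet in 0. 3c->1: ok.
caa: 2a undefined. 2a->0: no, a/caaaa meet in 0. 2a->1: no, bc/acaab meet in 3. 2a->2: ok.
cac: 2c undefined. 2c->0: ok.
All examples now run through 4 states with every (state, symbol) defined. Accept strings end in {0,3}, Reject strings end in {1,2}; accept={0,3}.

states=4 start=0 accept={0,3} delta: 0a->0 0b->1 0c->1 1a->2 1b->3 1c->3 2a->2 2b->1 2c->0 3a->1 3b->0 3c->1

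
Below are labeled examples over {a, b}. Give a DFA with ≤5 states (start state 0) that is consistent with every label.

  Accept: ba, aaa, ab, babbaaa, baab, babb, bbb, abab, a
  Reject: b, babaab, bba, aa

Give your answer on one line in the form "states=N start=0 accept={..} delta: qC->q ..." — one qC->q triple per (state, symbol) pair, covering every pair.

State merging on the prefix tree: take the shortest (then alphabetical) example prefix whose next move is undefined and point that move at state 0, else 1, else 2, ...; a target is out if some Accept/Reject pair would then sit in one state with the same input left (inseparable). If every existing state is out, open a new one.
a: 0a undefined. 0a->0: no, aaa/aa meet in 0. Open state 1: 0a->1.
b: 0b undefined. 0b->0: no, ba/bba meet in 1. 0b->1: no, ba/aa meet in 1 with "a" left. Open state 2: 0b->2.
aa: 1a undefined. 1a->0: ok.
ab: 1b undefined. 1b->0: no, ab/aa meet in 0. 1b->1: no, abab/b meet in 2. 1b->2: no, ab/b meet in 2. Open state 3: 1b->3.
ba: 2a undefined. 2a->0: no, ba/aa meet in 0. 2a->1: no, baab/b meet in 2. 2a->2: no, ba/b meet in 2. 2a->3: ok.
bb: 2b undefined. 2b->0: no, aaa/bba meet in 1. 2b->1: ok.
aba: 3a undefined. 3a->0: no, baab/b meet in 2. 3a->1: ok.
bab: 3b undefined. 3b->0: no, babbaaa/bba meet in 0. 3b->1: no, ba/babaab meet in 3. 3b->2: no, ba/babaab meet in 3. 3b->3: ok.
All examples now run through 4 states with every (state, symbol) defined. Accept strings end in {1,3}, Reject strings end in {0,2}; accept={1,3}.

states=4 start=0 accept={1,3} delta: 0a->1 0b->2 1a->0 1b->3 2a->3 2b->1 3a->1 3b->3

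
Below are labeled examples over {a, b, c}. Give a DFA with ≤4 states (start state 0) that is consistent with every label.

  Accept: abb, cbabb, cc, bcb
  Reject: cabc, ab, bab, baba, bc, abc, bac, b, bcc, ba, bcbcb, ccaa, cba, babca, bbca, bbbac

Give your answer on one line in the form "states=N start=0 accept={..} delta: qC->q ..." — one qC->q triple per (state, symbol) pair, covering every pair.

State merging on the prefix tree: take the shortest (then alphabetical) example prefix whose next move is undefined and point that move at state 0, else 1, else 2, ...; a target is out if some Accept/Reject pair would then sit in one state with the same input left (inseparable). If every existing state is out, open a new one.
a: 0a undefined. 0a->0: ok.
b: 0b undefined. 0b->0: no, abb/ab meet in 0. Open state 1: 0b->1.
c: 0c undefined. 0c->0: no, cc/ccaa meet in 0. 0c->1: no, cc/bc meet in 1 with "c" left. Open state 2: 0c->2.
ba: 1a undefined. 1a->0: ok.
bb: 1b undefined. 1b->0: no, abb/baba meet in 0. 1b->1: no, abb/ab meet in 1. 1b->2: no, abb/bac meet in 2. Open state 3: 1b->3.
bc: 1c undefined. 1c->0: no, bcb/ab meet in 1. 1c->1: ok.
ca: 2a undefined. 2a->0: ok.
cb: 2b undefined. 2b->0: ok.
cc: 2c undefined. 2c->0: no, cc/baba meet in 0. 2c->1: no, cc/cabc meet in 1. 2c->2: no, cc/bac meet in 2. 2c->3: ok.
bbb: 3b undefined. 3b->0: ok.
bbc: 3c undefined. 3c->0: ok.
cca: 3a undefined. 3a->0: ok.
All examples now run through 4 states with every (state, symbol) defined. Accept strings end in {3}, Reject strings end in {0,1,2}; accept={3}.

states=4 start=0 accept={3} delta: 0a->0 0b->1 0c->2 1a->0 1b->3 1c->1 2a->0 2b->0 2c->3 3a->0 3b->0 3c->0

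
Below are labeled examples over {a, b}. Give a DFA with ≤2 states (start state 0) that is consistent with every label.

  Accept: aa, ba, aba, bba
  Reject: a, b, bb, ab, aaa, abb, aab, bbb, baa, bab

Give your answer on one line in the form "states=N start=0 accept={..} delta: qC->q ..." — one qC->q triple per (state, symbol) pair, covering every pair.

states=2 start=0 accept={0} delta: 0a->1 0b->1 1a->0 1b->1

Fold the examples into a partial DFA from state 0: repeatedly fix the first undefined (state, symbol) met by the shortest-then-alphabetical prefix, trying targets in increasing order and rejecting any under which an Accept and a Reject string meet in one state with the same remainder; add a state when all current targets are rejected. Accepting states are where Accept strings end.
a: 0a undefined. 0a->0: no, aa/a meet in 0. Open state 1: 0a->1.
b: 0b undefined. 0b->0: no, aa/baa meet in 1 with "a" left. 0b->1: ok.
aa: 1a undefined. 1a->0: ok.
ab: 1b undefined. 1b->0: no, aa/bb meet in 0. 1b->1: ok.
All examples now run through 2 states with every (state, symbol) defined. Accept strings end in {0}, Reject strings end in {1}; accept={0}.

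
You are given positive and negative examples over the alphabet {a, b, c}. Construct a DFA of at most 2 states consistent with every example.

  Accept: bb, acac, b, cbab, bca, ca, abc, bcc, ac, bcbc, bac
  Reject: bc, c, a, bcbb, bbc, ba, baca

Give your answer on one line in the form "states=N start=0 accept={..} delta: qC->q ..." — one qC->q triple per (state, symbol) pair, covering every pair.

states=2 start=0 accept={0} delta: 0a->1 0b->0 0c->1 1a->0 1b->1 1c->0

Grow the machine one transition at a time. Run the examples from 0; the earliest place one falls off (shortest prefix, ties alphabetical) gets sent to the lowest-numbered state that keeps every Accept/Reject pair distinguishable — a pair clashes when both reach the same state with identical unread suffix — and to a fresh state only if none does.
a: 0a undefined. 0a->0: no, abc/bc meet in 0 with "bc" left. Open state 1: 0a->1.
b: 0b undefined. 0b->0: ok.
c: 0c undefined. 0c->0: no, bb/bc meet in 0. 0c->1: ok.
ab: 1b undefined. 1b->0: no, bb/bcbb meet in 0. 1b->1: ok.
ac: 1c undefined. 1c->0: ok.
ca: 1a undefined. 1a->0: ok.
All examples now run through 2 states with every (state, symbol) defined. Accept strings end in {0}, Reject strings end in {1}; accept={0}.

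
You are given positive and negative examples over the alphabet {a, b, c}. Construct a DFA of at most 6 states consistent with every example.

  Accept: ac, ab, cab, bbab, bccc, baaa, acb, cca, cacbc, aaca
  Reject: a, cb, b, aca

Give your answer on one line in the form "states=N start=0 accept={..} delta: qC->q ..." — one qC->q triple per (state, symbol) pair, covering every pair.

Fold the examples into a partial DFA from state 0: repeatedly fix the first undefined (state, symbol) met by the shortest-then-alphabetical prefix, trying targets in increasing order and rejecting any under which an Accept and a Reject string meet in one state with the same remainder; add a state when all current targets are rejected. Accepting states are where Accept strings end.
a: 0a undefined. 0a->0: no, ab/b meet in 0 with "b" left. Open state 1: 0a->1.
b: 0b undefined. 0b->0: ok.
c: 0c undefined. 0c->0: no, bccc/cb meet in 0. 0c->1: no, ab/cb meet in 1 with "b" left. Open state 2: 0c->2.
aa: 1a undefined. 1a->0: no, baaa/a meet in 1. 1a->1: no, baaa/a meet in 1. 1a->2: ok.
ab: 1b undefined. 1b->0: no, ab/b meet in 0. 1b->1: no, ab/a meet in 1. 1b->2: ok.
ac: 1c undefined. 1c->0: no, ac/b meet in 0. 1c->1: no, ac/a meet in 1. 1c->2: no, baaa/aca meet in 2 with "a" left. Open state 3: 1c->3.
ca: 2a undefined. 2a->0: no, cab/b meet in 0. 2a->1: no, baaa/a meet in 1. 2a->2: no, cab/cb meet in 2 with "b" left. 2a->3: ok.
cb: 2b undefined. 2b->0: ok.
cc: 2c undefined. 2c->0: no, cca/a meet in 1. 2c->1: ok.
aca: 3a undefined. 3a->0: ok.
acb: 3b undefined. 3b->0: no, cab/cb meet in 0. 3b->1: no, cab/a meet in 1. 3b->2: ok.
cac: 3c undefined. 3c->0: ok.
All examples now run through 4 states with every (state, symbol) defined. Accept strings end in {2,3}, Reject strings end in {0,1}; accept={2,3}.

states=4 start=0 accept={2,3} delta: 0a->1 0b->0 0c->2 1a->2 1b->2 1c->3 2a->3 2b->0 2c->1 3a->0 3b->2 3c->0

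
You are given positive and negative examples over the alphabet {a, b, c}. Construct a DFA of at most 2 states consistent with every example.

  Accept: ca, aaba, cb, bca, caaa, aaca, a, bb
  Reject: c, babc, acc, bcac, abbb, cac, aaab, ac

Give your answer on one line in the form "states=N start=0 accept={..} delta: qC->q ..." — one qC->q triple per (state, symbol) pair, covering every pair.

Fold the examples into a partial DFA from state 0: repeatedly fix the first undefined (state, symbol) met by the shortest-then-alphabetical prefix, trying targets in increasing order and rejecting any under which an Accept and a Reject string meet in one state with the same remainder; add a state when all current targets are rejected. Accepting states are where Accept strings end.
a: 0a undefined. 0a->0: ok.
b: 0b undefined. 0b->0: no, aaba/abbb meet in 0. Open state 1: 0b->1.
c: 0c undefined. 0c->0: no, ca/c meet in 0. 0c->1: ok.
ba: 1a undefined. 1a->0: ok.
bb: 1b undefined. 1b->0: ok.
bc: 1c undefined. 1c->0: no, ca/babc meet in 0. 1c->1: ok.
All examples now run through 2 states with every (state, symbol) defined. Accept strings end in {0}, Reject strings end in {1}; accept={0}.

states=2 start=0 accept={0} delta: 0a->0 0b->1 0c->1 1a->0 1b->0 1c->1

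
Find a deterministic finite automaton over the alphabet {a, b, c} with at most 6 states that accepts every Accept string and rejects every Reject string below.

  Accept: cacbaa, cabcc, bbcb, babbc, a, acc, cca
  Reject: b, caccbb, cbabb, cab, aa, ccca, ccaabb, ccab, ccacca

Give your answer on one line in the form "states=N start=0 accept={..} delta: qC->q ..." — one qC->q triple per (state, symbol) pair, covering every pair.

states=4 start=0 accept={1,2,3} delta: 0a->1 0b->0 0c->1 1a->0 1b->1 1c->2 2a->3 2b->0 2c->1 3a->0 3b->0 3c->0

State merging on the prefix tree: take the shortest (then alphabetical) example prefix whose next move is undefined and point that move at state 0, else 1, else 2, ...; a target is out if some Accept/Reject pair would then sit in one state with the same input left (inseparable). If every existing state is out, open a new one.
a: 0a undefined. 0a->0: no, a/aa meet in 0. Open state 1: 0a->1.
b: 0b undefined. 0b->0: ok.
c: 0c undefined. 0c->0: no, bbcb/b meet in 0. 0c->1: ok.
aa: 1a undefined. 1a->0: ok.
ac: 1c undefined. 1c->0: no, cabcc/b meet in 0. 1c->1: no, cca/b meet in 0. Open state 2: 1c->2.
cb: 1b undefined. 1b->0: no, cacbaa/b meet in 0. 1b->1: ok.
acc: 2c undefined. 2c->0: no, cacbaa/ccca meet in 1. 2c->1: ok.
cca: 2a undefined. 2a->0: no, cacbaa/ccaabb meet in 1. 2a->1: no, cacbaa/ccab meet in 1. 2a->2: no, cabcc/ccacca meet in 2. Open state 3: 2a->3.
ccaa: 3a undefined. 3a->0: ok.
ccab: 3b undefined. 3b->0: ok.
ccac: 3c undefined. 3c->0: ok.
caccb: 2b undefined. 2b->0: ok.
All examples now run through 4 states with every (state, symbol) defined. Accept strings end in {1,2,3}, Reject strings end in {0}; accept={1,2,3}.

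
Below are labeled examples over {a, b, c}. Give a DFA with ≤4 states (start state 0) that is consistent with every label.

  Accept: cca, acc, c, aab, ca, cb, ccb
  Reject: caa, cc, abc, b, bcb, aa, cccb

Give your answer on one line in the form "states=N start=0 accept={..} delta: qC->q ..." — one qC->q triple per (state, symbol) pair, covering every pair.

State merging on the prefix tree: take the shortest (then alphabetical) example prefix whose next move is undefined and point that move at state 0, else 1, else 2, ...; a target is out if some Accept/Reject pair would then sit in one state with the same input left (inseparable). If every existing state is out, open a new one.
a: 0a undefined. 0a->0: no, acc/cc meet in 0 with "cc" left. Open state 1: 0a->1.
b: 0b undefined. 0b->0: no, cb/bcb meet in 0 with "cb" left. 0b->1: ok.
c: 0c undefined. 0c->0: no, cca/b meet in 1. 0c->1: no, c/b meet in 1. Open state 2: 0c->2.
aa: 1a undefined. 1a->0: no, aab/b meet in 1. 1a->1: ok.
ab: 1b undefined. 1b->0: no, c/abc meet in 2. 1b->1: no, aab/b meet in 1. 1b->2: ok.
ac: 1c undefined. 1c->0: ok.
ca: 2a undefined. 2a->0: ok.
cb: 2b undefined. 2b->0: ok.
cc: 2c undefined. 2c->0: no, cca/caa meet in 1. 2c->1: no, cca/caa meet in 1. 2c->2: no, cca/cccb meet in 0. Open state 3: 2c->3.
cca: 3a undefined. 3a->0: ok.
ccb: 3b undefined. 3b->0: ok.
ccc: 3c undefined. 3c->0: ok.
All examples now run through 4 states with every (state, symbol) defined. Accept strings end in {0,2}, Reject strings end in {1,3}; accept={0,2}.

states=4 start=0 accept={0,2} delta: 0a->1 0b->1 0c->2 1a->1 1b->2 1c->0 2a->0 2b->0 2c->3 3a->0 3b->0 3c->0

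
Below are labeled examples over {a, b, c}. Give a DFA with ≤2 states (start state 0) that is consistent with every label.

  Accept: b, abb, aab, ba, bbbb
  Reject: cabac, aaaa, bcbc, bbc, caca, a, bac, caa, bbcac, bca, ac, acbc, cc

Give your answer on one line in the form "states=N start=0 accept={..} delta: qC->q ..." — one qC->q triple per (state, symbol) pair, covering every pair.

states=2 start=0 accept={1} delta: 0a->0 0b->1 0c->0 1a->1 1b->1 1c->0

Fold the examples into a partial DFA from state 0: repeatedly fix the first undefined (state, symbol) met by the shortest-then-alphabetical prefix, trying targets in increasing order and rejecting any under which an Accept and a Reject string meet in one state with the same remainder; add a state when all current targets are rejected. Accepting states are where Accept strings end.
a: 0a undefined. 0a->0: ok.
b: 0b undefined. 0b->0: no, b/aaaa meet in 0. Open state 1: 0b->1.
c: 0c undefined. 0c->0: ok.
ba: 1a undefined. 1a->0: no, ba/cabac meet in 0. 1a->1: ok.
bb: 1b undefined. 1b->0: no, abb/aaaa meet in 0. 1b->1: ok.
bc: 1c undefined. 1c->0: ok.
All examples now run through 2 states with every (state, symbol) defined. Accept strings end in {1}, Reject strings end in {0}; accept={1}.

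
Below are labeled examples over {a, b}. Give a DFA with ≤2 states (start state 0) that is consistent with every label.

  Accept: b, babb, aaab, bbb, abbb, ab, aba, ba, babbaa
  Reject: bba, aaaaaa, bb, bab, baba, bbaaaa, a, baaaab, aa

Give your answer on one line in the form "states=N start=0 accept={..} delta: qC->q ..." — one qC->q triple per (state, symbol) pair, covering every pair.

Fold the examples into a partial DFA from state 0: repeatedly fix the first undefined (state, symbol) met by the shortest-then-alphabetical prefix, trying targets in increasing order and rejecting any under which an Accept and a Reject string meet in one state with the same remainder; add a state when all current targets are rejected. Accepting states are where Accept strings end.
a: 0a undefined. 0a->0: ok.
b: 0b undefined. 0b->0: no, b/bba meet in 0. Open state 1: 0b->1.
ba: 1a undefined. 1a->0: no, b/bab meet in 1. 1a->1: ok.
bb: 1b undefined. 1b->0: ok.
All examples now run through 2 states with every (state, symbol) defined. Accept strings end in {1}, Reject strings end in {0}; accept={1}.

states=2 start=0 accept={1} delta: 0a->0 0b->1 1a->1 1b->0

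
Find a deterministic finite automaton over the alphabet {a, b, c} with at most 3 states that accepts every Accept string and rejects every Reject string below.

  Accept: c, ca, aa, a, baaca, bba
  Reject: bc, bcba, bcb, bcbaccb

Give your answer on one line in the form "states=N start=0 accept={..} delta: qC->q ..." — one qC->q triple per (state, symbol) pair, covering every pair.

states=3 start=0 accept={0} delta: 0a->0 0b->1 0c->0 1a->0 1b->0 1c->2 2a->1 2b->2 2c->0

Fold the examples into a partial DFA from state 0: repeatedly fix the first undefined (state, symbol) met by the shortest-then-alphabetical prefix, trying targets in increasing order and rejecting any under which an Accept and a Reject string meet in one state with the same remainder; add a state when all current targets are rejected. Accepting states are where Accept strings end.
a: 0a undefined. 0a->0: ok.
b: 0b undefined. 0b->0: no, c/bc meet in 0 with "c" left. Open state 1: 0b->1.
c: 0c undefined. 0c->0: ok.
ba: 1a undefined. 1a->0: ok.
bb: 1b undefined. 1b->0: ok.
bc: 1c undefined. 1c->0: no, c/bc meet in 0. 1c->1: no, c/bcba meet in 0. Open state 2: 1c->2.
bcb: 2b undefined. 2b->0: no, c/bcba meet in 0. 2b->1: no, c/bcba meet in 0. 2b->2: ok.
bcba: 2a undefined. 2a->0: no, c/bcba meet in 0. 2a->1: ok.
bcbacc: 2c undefined. 2c->0: ok.
All examples now run through 3 states with every (state, symbol) defined. Accept strings end in {0}, Reject strings end in {1,2}; accept={0}.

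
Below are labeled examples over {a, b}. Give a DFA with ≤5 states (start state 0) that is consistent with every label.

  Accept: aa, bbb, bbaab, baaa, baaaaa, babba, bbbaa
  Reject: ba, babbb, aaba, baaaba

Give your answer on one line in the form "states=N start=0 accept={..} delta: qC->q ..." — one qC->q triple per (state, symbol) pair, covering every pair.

Fold the examples into a partial DFA from state 0: repeatedly fix the first undefined (state, symbol) met by the shortest-then-alphabetical prefix, trying targets in increasing order and rejecting any under which an Accept and a Reject string meet in one state with the same remainder; add a state when all current targets are rejected. Accepting states are where Accept strings end.
a: 0a undefined. 0a->0: ok.
b: 0b undefined. 0b->0: no, aa/ba meet in 0. Open state 1: 0b->1.
ba: 1a undefined. 1a->0: no, aa/ba meet in 0. 1a->1: no, baaa/ba meet in 1. Open state 2: 1a->2.
bb: 1b undefined. 1b->0: ok.
baa: 2a undefined. 2a->0: ok.
bab: 2b undefined. 2b->0: no, aa/babbb meet in 0. 2b->1: no, bbb/babbb meet in 1. 2b->2: ok.
All examples now run through 3 states with every (state, symbol) defined. Accept strings end in {0,1}, Reject strings end in {2}; accept={0,1}.

states=3 start=0 accept={0,1} delta: 0a->0 0b->1 1a->2 1b->0 2a->0 2b->2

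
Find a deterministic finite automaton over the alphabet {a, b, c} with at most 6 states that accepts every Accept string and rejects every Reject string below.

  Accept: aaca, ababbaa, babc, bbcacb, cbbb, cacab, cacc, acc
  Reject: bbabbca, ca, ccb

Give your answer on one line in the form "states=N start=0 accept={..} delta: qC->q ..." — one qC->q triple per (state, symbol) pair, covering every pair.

Grow the machine one transition at a time. Run the examples from 0; the earliest place one falls off (shortest prefix, ties alphabetical) gets sent to the lowest-numbered state that keeps every Accept/Reject pair distinguishable — a pair clashes when both reach the same state with identical unread suffix — and to a fresh state only if none does.
a: 0a undefined. 0a->0: no, aaca/ca meet in 0 with "ca" left. Open state 1: 0a->1.
b: 0b undefined. 0b->0: ok.
c: 0c undefined. 0c->0: no, cbbb/ccb meet in 0. 0c->1: ok.
aa: 1a undefined. 1a->0: no, aaca/ca meet in 0. 1a->1: no, bbcacb/ccb meet in 1 with "cb" left. Open state 2: 1a->2.
ab: 1b undefined. 1b->0: no, ababbaa/bbabbca meet in 2. 1b->1: ok.
ac: 1c undefined. 1c->0: no, babc/ccb meet in 0. 1c->1: no, babc/ccb meet in 1. 1c->2: no, babc/ca meet in 2. Open state 3: 1c->3.
aac: 2c undefined. 2c->0: ok.
acc: 3c undefined. 3c->0: ok.
ccb: 3b undefined. 3b->0: no, bbcacb/ccb meet in 0. 3b->1: no, aaca/ccb meet in 1. 3b->2: ok.
abab: 2b undefined. 2b->0: no, ababbaa/ca meet in 2. 2b->1: ok.
ababbaa: 2a undefined. 2a->0: ok.
bbabbca: 3a undefined. 3a->0: no, ababbaa/bbabbca meet in 0. 3a->1: no, aaca/bbabbca meet in 1. 3a->2: ok.
All examples now run through 4 states with every (state, symbol) defined. Accept strings end in {0,1,3}, Reject strings end in {2}; accept={0,1,3}.

states=4 start=0 accept={0,1,3} delta: 0a->1 0b->0 0c->1 1a->2 1b->1 1c->3 2a->0 2b->1 2c->0 3a->2 3b->2 3c->0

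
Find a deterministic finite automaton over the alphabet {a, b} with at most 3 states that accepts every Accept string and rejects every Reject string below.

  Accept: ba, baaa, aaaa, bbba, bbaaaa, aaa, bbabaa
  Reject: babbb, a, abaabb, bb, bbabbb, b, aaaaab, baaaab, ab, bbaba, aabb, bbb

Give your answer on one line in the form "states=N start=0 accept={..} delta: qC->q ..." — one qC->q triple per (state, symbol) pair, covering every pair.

Fold the examples into a partial DFA from state 0: repeatedly fix the first undefined (state, symbol) met by the shortest-then-alphabetical prefix, trying targets in increasing order and rejecting any under which an Accept and a Reject string meet in one state with the same remainder; add a state when all current targets are rejected. Accepting states are where Accept strings end.
a: 0a undefined. 0a->0: no, aaaa/a meet in 0. Open state 1: 0a->1.
b: 0b undefined. 0b->0: no, ba/a meet in 1. 0b->1: ok.
aa: 1a undefined. 1a->0: no, aaa/a meet in 1. 1a->1: no, ba/a meet in 1. Open state 2: 1a->2.
ab: 1b undefined. 1b->0: ok.
aaa: 2a undefined. 2a->0: no, baaa/a meet in 1. 2a->1: no, aaa/a meet in 1. 2a->2: ok.
aab: 2b undefined. 2b->0: ok.
All examples now run through 3 states with every (state, symbol) defined. Accept strings end in {2}, Reject strings end in {0,1}; accept={2}.

states=3 start=0 accept={2} delta: 0a->1 0b->1 1a->2 1b->0 2a->2 2b->0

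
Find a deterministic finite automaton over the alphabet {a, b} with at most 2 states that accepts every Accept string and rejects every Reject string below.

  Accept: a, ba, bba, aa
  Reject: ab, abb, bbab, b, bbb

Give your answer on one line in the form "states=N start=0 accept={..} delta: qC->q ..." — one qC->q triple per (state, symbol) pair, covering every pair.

State merging on the prefix tree: take the shortest (then alphabetical) example prefix whose next move is undefined and point that move at state 0, else 1, else 2, ...; a target is out if some Accept/Reject pair would then sit in one state with the same input left (inseparable). If every existing state is out, open a new one.
a: 0a undefined. 0a->0: ok.
b: 0b undefined. 0b->0: no, a/ab meet in 0. Open state 1: 0b->1.
ba: 1a undefined. 1a->0: ok.
bb: 1b undefined. 1b->0: no, a/abb meet in 0. 1b->1: ok.
All examples now run through 2 states with every (state, symbol) defined. Accept strings end in {0}, Reject strings end in {1}; accept={0}.

states=2 start=0 accept={0} delta: 0a->0 0b->1 1a->0 1b->1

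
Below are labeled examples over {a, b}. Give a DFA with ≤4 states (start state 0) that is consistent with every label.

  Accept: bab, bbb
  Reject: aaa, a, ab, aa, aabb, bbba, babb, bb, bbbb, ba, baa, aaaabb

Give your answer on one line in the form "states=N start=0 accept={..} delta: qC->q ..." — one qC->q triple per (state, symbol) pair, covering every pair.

states=4 start=0 accept={3} delta: 0a->0 0b->1 1a->2 1b->2 2a->0 2b->3 3a->0 3b->0

Fold the examples into a partial DFA from state 0: repeatedly fix the first undefined (state, symbol) met by the shortest-then-alphabetical prefix, trying targets in increasing order and rejecting any under which an Accept and a Reject string meet in one state with the same remainder; add a state when all current targets are rejected. Accepting states are where Accept strings end.
a: 0a undefined. 0a->0: ok.
b: 0b undefined. 0b->0: no, bab/aaa meet in 0. Open state 1: 0b->1.
ba: 1a undefined. 1a->0: no, bab/ab meet in 1. 1a->1: no, bab/aabb meet in 1 with "b" left. Open state 2: 1a->2.
bb: 1b undefined. 1b->0: no, bbb/ab meet in 1. 1b->1: no, bbb/ab meet in 1. 1b->2: ok.
baa: 2a undefined. 2a->0: ok.
bab: 2b undefined. 2b->0: no, bab/aaa meet in 0. 2b->1: no, bab/ab meet in 1. 2b->2: no, bab/aabb meet in 2. Open state 3: 2b->3.
babb: 3b undefined. 3b->0: ok.
bbba: 3a undefined. 3a->0: ok.
All examples now run through 4 states with every (state, symbol) defined. Accept strings end in {3}, Reject strings end in {0,1,2}; accept={3}.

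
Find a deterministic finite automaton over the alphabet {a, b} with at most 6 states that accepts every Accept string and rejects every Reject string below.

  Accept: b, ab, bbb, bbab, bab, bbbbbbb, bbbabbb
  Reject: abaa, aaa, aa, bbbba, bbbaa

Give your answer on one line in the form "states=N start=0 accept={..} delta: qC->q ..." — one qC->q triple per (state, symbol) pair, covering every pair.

Fold the examples into a partial DFA from state 0: repeatedly fix the first undefined (state, symbol) met by the shortest-then-alphabetical prefix, trying targets in increasing order and rejecting any under which an Accept and a Reject string meet in one state with the same remainder; add a state when all current targets are rejected. Accepting states are where Accept strings end.
a: 0a undefined. 0a->0: ok.
b: 0b undefined. 0b->0: no, b/abaa meet in 0. Open state 1: 0b->1.
ba: 1a undefined. 1a->0: ok.
bb: 1b undefined. 1b->0: ok.
All examples now run through 2 states with every (state, symbol) defined. Accept strings end in {1}, Reject strings end in {0}; accept={1}.

states=2 start=0 accept={1} delta: 0a->0 0b->1 1a->0 1b->0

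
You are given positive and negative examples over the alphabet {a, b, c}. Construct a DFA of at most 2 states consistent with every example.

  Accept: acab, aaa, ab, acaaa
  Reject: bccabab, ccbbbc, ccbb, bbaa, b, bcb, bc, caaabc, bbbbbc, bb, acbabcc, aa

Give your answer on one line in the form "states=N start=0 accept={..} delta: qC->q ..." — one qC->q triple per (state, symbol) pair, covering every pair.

states=2 start=0 accept={1} delta: 0a->1 0b->0 0c->0 1a->0 1b->1 1c->0

Grow the machine one transition at a time. Run the examples from 0; the earliest place one falls off (shortest prefix, ties alphabetical) gets sent to the lowest-numbered state that keeps every Accept/Reject pair distinguishable — a pair clashes when both reach the same state with identical unread suffix — and to a fresh state only if none does.
a: 0a undefined. 0a->0: no, aaa/aa meet in 0. Open state 1: 0a->1.
b: 0b undefined. 0b->0: ok.
c: 0c undefined. 0c->0: ok.
aa: 1a undefined. 1a->0: ok.
ab: 1b undefined. 1b->0: no, ab/bccabab meet in 0. 1b->1: ok.
ac: 1c undefined. 1c->0: ok.
All examples now run through 2 states with every (state, symbol) defined. Accept strings end in {1}, Reject strings end in {0}; accept={1}.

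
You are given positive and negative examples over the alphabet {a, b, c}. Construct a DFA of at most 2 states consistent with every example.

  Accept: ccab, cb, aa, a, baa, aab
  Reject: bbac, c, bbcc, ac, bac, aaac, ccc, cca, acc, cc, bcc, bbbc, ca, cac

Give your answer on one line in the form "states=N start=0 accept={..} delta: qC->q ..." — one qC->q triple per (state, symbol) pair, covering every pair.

Grow the machine one transition at a time. Run the examples from 0; the earliest place one falls off (shortest prefix, ties alphabetical) gets sent to the lowest-numbered state that keeps every Accept/Reject pair distinguishable — a pair clashes when both reach the same state with identical unread suffix — and to a fresh state only if none does.
a: 0a undefined. 0a->0: ok.
b: 0b undefined. 0b->0: ok.
c: 0c undefined. 0c->0: no, ccab/bbac meet in 0. Open state 1: 0c->1.
ca: 1a undefined. 1a->0: no, aa/ca meet in 0. 1a->1: ok.
cb: 1b undefined. 1b->0: ok.
cc: 1c undefined. 1c->0: no, ccab/bbcc meet in 0. 1c->1: ok.
All examples now run through 2 states with every (state, symbol) defined. Accept strings end in {0}, Reject strings end in {1}; accept={0}.

states=2 start=0 accept={0} delta: 0a->0 0b->0 0c->1 1a->1 1b->0 1c->1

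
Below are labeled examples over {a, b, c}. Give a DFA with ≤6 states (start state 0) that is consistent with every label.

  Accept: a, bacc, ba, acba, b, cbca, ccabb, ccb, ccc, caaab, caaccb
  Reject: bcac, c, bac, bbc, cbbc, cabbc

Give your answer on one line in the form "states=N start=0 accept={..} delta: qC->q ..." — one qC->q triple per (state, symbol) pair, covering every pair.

Fold the examples into a partial DFA from state 0: repeatedly fix the first undefined (state, symbol) met by the shortest-then-alphabetical prefix, trying targets in increasing order and rejecting any under which an Accept and a Reject string meet in one state with the same remainder; add a state when all current targets are rejected. Accepting states are where Accept strings end.
a: 0a undefined. 0a->0: ok.
b: 0b undefined. 0b->0: ok.
c: 0c undefined. 0c->0: no, a/bcac meet in 0. Open state 1: 0c->1.
ca: 1a undefined. 1a->0: ok.
cb: 1b undefined. 1b->0: ok.
cc: 1c undefined. 1c->0: no, ccc/bcac meet in 1. 1c->1: no, bacc/bcac meet in 1. Open state 2: 1c->2.
cca: 2a undefined. 2a->0: ok.
ccb: 2b undefined. 2b->0: ok.
ccc: 2c undefined. 2c->0: ok.
All examples now run through 3 states with every (state, symbol) defined. Accept strings end in {0,2}, Reject strings end in {1}; accept={0,2}.

states=3 start=0 accept={0,2} delta: 0a->0 0b->0 0c->1 1a->0 1b->0 1c->2 2a->0 2b->0 2c->0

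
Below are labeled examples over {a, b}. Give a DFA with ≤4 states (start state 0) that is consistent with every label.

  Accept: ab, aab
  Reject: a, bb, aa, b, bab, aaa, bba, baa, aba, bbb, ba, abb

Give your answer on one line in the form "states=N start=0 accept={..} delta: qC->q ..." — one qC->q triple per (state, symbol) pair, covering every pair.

Fold the examples into a partial DFA from state 0: repeatedly fix the first undefined (state, symbol) met by the shortest-then-alphabetical prefix, trying targets in increasing order and rejecting any under which an Accept and a Reject string meet in one state with the same remainder; add a state when all current targets are rejected. Accepting states are where Accept strings end.
a: 0a undefined. 0a->0: no, ab/b meet in 0 with "b" left. Open state 1: 0a->1.
b: 0b undefined. 0b->0: no, ab/bab meet in 1 with "b" left. 0b->1: no, ab/bb meet in 1 with "b" left. Open state 2: 0b->2.
aa: 1a undefined. 1a->0: no, aab/b meet in 2. 1a->1: ok.
ab: 1b undefined. 1b->0: ok.
ba: 2a undefined. 2a->0: no, ab/ba meet in 0. 2a->1: no, ab/bab meet in 0. 2a->2: ok.
bb: 2b undefined. 2b->0: no, ab/bb meet in 0. 2b->1: no, ab/bbb meet in 0. 2b->2: ok.
All examples now run through 3 states with every (state, symbol) defined. Accept strings end in {0}, Reject strings end in {1,2}; accept={0}.

states=3 start=0 accept={0} delta: 0a->1 0b->2 1a->1 1b->0 2a->2 2b->2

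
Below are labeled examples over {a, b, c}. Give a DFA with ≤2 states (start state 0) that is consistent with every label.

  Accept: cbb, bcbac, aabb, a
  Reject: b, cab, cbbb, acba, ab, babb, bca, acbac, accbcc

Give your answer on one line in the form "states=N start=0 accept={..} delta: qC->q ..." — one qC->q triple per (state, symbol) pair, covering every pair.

Fold the examples into a partial DFA from state 0: repeatedly fix the first undefined (state, symbol) met by the shortest-then-alphabetical prefix, trying targets in increasing order and rejecting any under which an Accept and a Reject string meet in one state with the same remainder; add a state when all current targets are rejected. Accepting states are where Accept strings end.
a: 0a undefined. 0a->0: ok.
b: 0b undefined. 0b->0: no, bcbac/acbac meet in 0 with "cbac" left. Open state 1: 0b->1.
c: 0c undefined. 0c->0: ok.
ba: 1a undefined. 1a->0: no, cbb/babb meet in 1 with "b" left. 1a->1: ok.
bc: 1c undefined. 1c->0: no, bcbac/bca meet in 0. 1c->1: ok.
bab: 1b undefined. 1b->0: ok.
All examples now run through 2 states with every (state, symbol) defined. Accept strings end in {0}, Reject strings end in {1}; accept={0}.

states=2 start=0 accept={0} delta: 0a->0 0b->1 0c->0 1a->1 1b->0 1c->1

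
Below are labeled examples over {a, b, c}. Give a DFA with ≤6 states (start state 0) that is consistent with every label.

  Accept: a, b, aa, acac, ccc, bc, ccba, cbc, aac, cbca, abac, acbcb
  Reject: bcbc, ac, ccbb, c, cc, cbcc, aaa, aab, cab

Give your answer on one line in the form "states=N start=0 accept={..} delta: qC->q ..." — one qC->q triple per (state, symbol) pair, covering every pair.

states=5 start=0 accept={1,2} delta: 0a->1 0b->2 0c->3 1a->2 1b->1 1c->3 2a->0 2b->0 2c->1 3a->2 3b->2 3c->4 4a->1 4b->4 4c->1

State merging on the prefix tree: take the shortest (then alphabetical) example prefix whose next move is undefined and point that move at state 0, else 1, else 2, ...; a target is out if some Accept/Reject pair would then sit in one state with the same input left (inseparable). If every existing state is out, open a new one.
a: 0a undefined. 0a->0: no, a/aaa meet in 0. Open state 1: 0a->1.
b: 0b undefined. 0b->0: no, bc/c meet in 0 with "c" left. 0b->1: no, bc/ac meet in 1 with "c" left. Open state 2: 0b->2.
c: 0c undefined. 0c->0: no, ccc/c meet in 0. 0c->1: no, a/c meet in 1. 0c->2: no, b/c meet in 2. Open state 3: 0c->3.
aa: 1a undefined. 1a->0: no, a/aaa meet in 1. 1a->1: no, a/aaa meet in 1. 1a->2: ok.
ab: 1b undefined. 1b->0: no, abac/ac meet in 1 with "c" left. 1b->1: ok.
ac: 1c undefined. 1c->0: no, acac/ac meet in 0. 1c->1: no, a/ac meet in 1. 1c->2: no, b/ac meet in 2. 1c->3: ok.
bc: 2c undefined. 2c->0: no, bc/bcbc meet in 0. 2c->1: ok.
ca: 3a undefined. 3a->0: no, b/cab meet in 2. 3a->1: no, a/cab meet in 1. 3a->2: ok.
cb: 3b undefined. 3b->0: no, cbc/bcbc meet in 3. 3b->1: no, cbc/bcbc meet in 3. 3b->2: ok.
cc: 3c undefined. 3c->0: no, ccc/bcbc meet in 3. 3c->1: no, a/ccbb meet in 1. 3c->2: no, b/cc meet in 2. 3c->3: no, ccc/bcbc meet in 3. Open state 4: 3c->4.
aaa: 2a undefined. 2a->0: ok.
aab: 2b undefined. 2b->0: ok.
ccb: 4b undefined. 4b->0: no, b/ccbb meet in 2. 4b->1: no, a/ccbb meet in 1. 4b->2: no, ccba/ccbb meet in 0. 4b->3: no, b/ccbb meet in 2. 4b->4: ok.
ccc: 4c undefined. 4c->0: no, ccc/aaa meet in 0. 4c->1: ok.
ccba: 4a undefined. 4a->0: no, ccba/aaa meet in 0. 4a->1: ok.
All examples now run through 5 states with every (state, symbol) defined. Accept strings end in {1,2}, Reject strings end in {0,3,4}; accept={1,2}.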